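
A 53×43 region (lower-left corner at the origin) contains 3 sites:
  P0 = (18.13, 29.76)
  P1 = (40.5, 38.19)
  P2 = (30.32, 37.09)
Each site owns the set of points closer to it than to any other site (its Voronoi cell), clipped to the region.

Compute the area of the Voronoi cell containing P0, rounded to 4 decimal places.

Area of P0's cell: 1339.1771

1. box [0,53]×[0,43]: [(0, 0) (53, 0) (53, 43) (0, 43)]
2. ⊥bis P0·P1 via (29.315,33.975): [(0, 0) (42.1183, 0) (25.914, 43) (0, 43)]  |A|=1462.6935
3. ⊥bis P0·P2 via (24.225,33.425): [(0, 0) (42.1183, 0) (38.4155, 9.8259) (18.4674, 43) (0, 43)]  |A|=1339.1771
4. canonical 5-gon: [(0, 0) (42.1183, 0) (38.4155, 9.8259) (18.4674, 43) (0, 43)]
5. shoelace: 1339.1771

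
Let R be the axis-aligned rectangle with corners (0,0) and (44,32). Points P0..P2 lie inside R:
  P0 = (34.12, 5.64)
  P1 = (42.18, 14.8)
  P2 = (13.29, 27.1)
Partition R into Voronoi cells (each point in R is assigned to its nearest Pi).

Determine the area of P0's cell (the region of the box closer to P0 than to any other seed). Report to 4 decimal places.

1. box [0,44]×[0,32]: [(0, 0) (44, 0) (44, 32) (0, 32)]
2. ⊥bis P0·P1 via (38.15,10.22): [(0, 0) (44, 0) (44, 5.0725) (13.3975, 32) (0, 32)]  |A|=995.9763
3. ⊥bis P0·P2 via (23.705,16.37): [(6.8399, 0) (44, 0) (44, 5.0725) (27.2501, 19.811)]  |A|=410.5714
4. canonical 4-gon: [(6.8399, 0) (44, 0) (44, 5.0725) (27.2501, 19.811)]
5. shoelace: 410.5714

Area of P0's cell: 410.5714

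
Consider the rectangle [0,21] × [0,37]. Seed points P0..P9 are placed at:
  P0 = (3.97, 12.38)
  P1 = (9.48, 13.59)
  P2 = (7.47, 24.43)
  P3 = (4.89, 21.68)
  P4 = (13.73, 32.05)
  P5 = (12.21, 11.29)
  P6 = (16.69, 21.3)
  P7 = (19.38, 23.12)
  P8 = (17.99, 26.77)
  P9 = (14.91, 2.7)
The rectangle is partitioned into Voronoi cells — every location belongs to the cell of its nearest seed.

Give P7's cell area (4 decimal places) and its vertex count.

1. box [0,21]×[0,37]: [(0, 0) (21, 0) (21, 37) (0, 37)]
2. ⊥bis P7·P0 via (11.675,17.75): [(0, 34.5016) (21, 4.3703) (21, 37) (0, 37)]  |A|=368.8457
3. ⊥bis P7·P1 via (14.43,18.355): [(0, 34.5016) (2.92, 30.3119) (21, 11.5299) (21, 37) (0, 37)]  |A|=304.1226
4. ⊥bis P7·P2 via (13.425,23.775): [(12.993, 19.8478) (21, 11.5299) (21, 37) (14.8796, 37)]  |A|=154.458
5. ⊥bis P7·P3 via (12.135,22.4): [(12.993, 19.8478) (21, 11.5299) (21, 37) (14.8796, 37)]  |A|=154.458
6. ⊥bis P7·P4 via (16.555,27.585): [(13.6413, 25.7415) (12.993, 19.8478) (21, 11.5299) (21, 30.3973)]  |A|=95.7115
7. ⊥bis P7·P5 via (15.795,17.205): [(13.6413, 25.7415) (12.993, 19.8478) (15.1757, 17.5804) (21, 14.0503) (21, 30.3973)]  |A|=88.3717
8. ⊥bis P7·P6 via (18.035,22.21): [(15.0448, 26.6295) (21, 17.8277) (21, 30.3973)]  |A|=37.4272
9. ⊥bis P7·P8 via (18.685,24.945): [(16.6968, 24.1879) (21, 17.8277) (21, 25.8266)]  |A|=17.2104
10. ⊥bis P7·P9 via (17.145,12.91): [(16.6968, 24.1879) (21, 17.8277) (21, 25.8266)]  |A|=17.2104
11. canonical 3-gon: [(16.6968, 24.1879) (21, 17.8277) (21, 25.8266)]
12. shoelace: 17.2104

Area of P7's cell: 17.2104 (3 vertices)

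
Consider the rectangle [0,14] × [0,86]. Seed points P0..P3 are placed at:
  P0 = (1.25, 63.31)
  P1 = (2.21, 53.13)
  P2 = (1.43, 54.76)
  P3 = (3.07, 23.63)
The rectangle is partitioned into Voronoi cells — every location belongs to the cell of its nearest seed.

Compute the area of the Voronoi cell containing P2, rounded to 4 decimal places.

1. box [0,14]×[0,86]: [(0, 0) (14, 0) (14, 86) (0, 86)]
2. ⊥bis P2·P0 via (1.34,59.035): [(0, 59.0068) (0, 0) (14, 0) (14, 59.3015)]  |A|=828.1582
3. ⊥bis P2·P1 via (1.82,53.945): [(12.9684, 59.2798) (0, 59.0068) (0, 53.0741)]  |A|=38.4688
4. ⊥bis P2·P3 via (2.25,39.195): [(12.9684, 59.2798) (0, 59.0068) (0, 53.0741)]  |A|=38.4688
5. canonical 3-gon: [(12.9684, 59.2798) (0, 59.0068) (0, 53.0741)]
6. shoelace: 38.4688

Area of P2's cell: 38.4688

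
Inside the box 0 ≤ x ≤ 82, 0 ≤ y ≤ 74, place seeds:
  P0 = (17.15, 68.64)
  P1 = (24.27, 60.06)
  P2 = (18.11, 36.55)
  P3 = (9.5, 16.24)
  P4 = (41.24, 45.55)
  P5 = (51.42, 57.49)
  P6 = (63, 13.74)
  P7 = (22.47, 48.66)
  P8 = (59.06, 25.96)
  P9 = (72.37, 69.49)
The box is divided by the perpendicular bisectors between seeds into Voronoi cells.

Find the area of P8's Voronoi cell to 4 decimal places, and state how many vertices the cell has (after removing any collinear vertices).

1. box [0,82]×[0,74]: [(0, 0) (82, 0) (82, 74) (0, 74)]
2. ⊥bis P8·P0 via (38.105,47.3): [(0, 9.8825) (0, 0) (82, 0) (82, 74) (65.2956, 74)]  |A|=3974.705
3. ⊥bis P8·P1 via (41.665,43.01): [(0, 0.5019) (0, 0) (82, 0) (82, 74) (72.0404, 74)]  |A|=3420.5859
4. ⊥bis P8·P2 via (38.585,31.255): [(41.6106, 42.9545) (30.5022, 0) (82, 0) (82, 74) (72.0404, 74)]  |A|=2755.04
5. ⊥bis P8·P3 via (34.28,21.1): [(41.6106, 42.9545) (35.0041, 17.4081) (38.4183, 0) (82, 0) (82, 74) (72.0404, 74)]  |A|=2686.1383
6. ⊥bis P8·P4 via (50.15,35.755): [(36.5493, 23.3831) (35.0041, 17.4081) (38.4183, 0) (82, 0) (82, 64.7273)]  |A|=2004.1391
7. ⊥bis P8·P5 via (55.24,41.725): [(57.2478, 42.2115) (36.5493, 23.3831) (35.0041, 17.4081) (38.4183, 0) (82, 0) (82, 48.2092)]  |A|=1799.7097
8. ⊥bis P8·P6 via (61.03,19.85): [(57.2478, 42.2115) (36.5493, 23.3831) (35.0041, 17.4081) (36.1015, 11.8125) (82, 26.6112) (82, 48.2092)]  |A|=931.5982
9. ⊥bis P8·P7 via (40.765,37.31): [(57.2478, 42.2115) (36.5493, 23.3831) (35.0041, 17.4081) (36.1015, 11.8125) (82, 26.6112) (82, 48.2092)]  |A|=931.5982
10. ⊥bis P8·P9 via (65.715,47.725): [(72.0313, 45.7937) (57.2478, 42.2115) (36.5493, 23.3831) (35.0041, 17.4081) (36.1015, 11.8125) (82, 26.6112) (82, 42.7456)]  |A|=904.3658
11. canonical 7-gon: [(72.0313, 45.7937) (57.2478, 42.2115) (36.5493, 23.3831) (35.0041, 17.4081) (36.1015, 11.8125) (82, 26.6112) (82, 42.7456)]
12. shoelace: 904.3658

Area of P8's cell: 904.3658 (7 vertices)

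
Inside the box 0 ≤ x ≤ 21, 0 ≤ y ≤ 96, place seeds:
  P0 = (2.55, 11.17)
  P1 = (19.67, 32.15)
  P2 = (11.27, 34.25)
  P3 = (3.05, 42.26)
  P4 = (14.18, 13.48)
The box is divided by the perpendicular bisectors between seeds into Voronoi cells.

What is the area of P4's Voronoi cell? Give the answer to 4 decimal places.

1. box [0,21]×[0,96]: [(0, 0) (21, 0) (21, 96) (0, 96)]
2. ⊥bis P4·P0 via (8.365,12.325): [(0, 54.4397) (10.813, 0) (21, 0) (21, 96) (0, 96)]  |A|=1721.6706
3. ⊥bis P4·P1 via (16.925,22.815): [(5.6212, 26.1389) (10.813, 0) (21, 0) (21, 21.6167)]  |A|=299.3575
4. ⊥bis P4·P2 via (12.725,23.865): [(13.1512, 23.9247) (6.253, 22.9582) (10.813, 0) (21, 0) (21, 21.6167)]  |A|=288.0817
5. ⊥bis P4·P3 via (8.615,27.87): [(13.1512, 23.9247) (6.253, 22.9582) (10.813, 0) (21, 0) (21, 21.6167)]  |A|=288.0817
6. canonical 5-gon: [(13.1512, 23.9247) (6.253, 22.9582) (10.813, 0) (21, 0) (21, 21.6167)]
7. shoelace: 288.0817

Area of P4's cell: 288.0817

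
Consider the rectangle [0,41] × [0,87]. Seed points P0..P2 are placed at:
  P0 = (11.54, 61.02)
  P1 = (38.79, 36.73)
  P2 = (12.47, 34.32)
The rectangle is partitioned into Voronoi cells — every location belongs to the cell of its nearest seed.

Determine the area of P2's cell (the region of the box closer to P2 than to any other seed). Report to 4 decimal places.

Area of P2's cell: 1273.0162

1. box [0,41]×[0,87]: [(0, 0) (41, 0) (41, 87) (0, 87)]
2. ⊥bis P2·P0 via (12.005,47.67): [(0, 47.2518) (0, 0) (41, 0) (41, 48.6799)]  |A|=1966.6016
3. ⊥bis P2·P1 via (25.63,35.525): [(24.4782, 48.1045) (0, 47.2518) (0, 0) (28.8829, 0)]  |A|=1273.0162
4. canonical 4-gon: [(24.4782, 48.1045) (0, 47.2518) (0, 0) (28.8829, 0)]
5. shoelace: 1273.0162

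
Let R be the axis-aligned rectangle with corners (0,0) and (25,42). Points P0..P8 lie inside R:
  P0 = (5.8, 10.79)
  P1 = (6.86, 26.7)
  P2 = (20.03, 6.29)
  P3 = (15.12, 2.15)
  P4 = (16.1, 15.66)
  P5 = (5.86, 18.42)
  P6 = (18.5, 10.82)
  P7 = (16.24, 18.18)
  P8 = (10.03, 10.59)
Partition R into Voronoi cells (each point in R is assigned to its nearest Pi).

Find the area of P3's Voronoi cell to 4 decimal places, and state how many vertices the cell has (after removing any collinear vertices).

1. box [0,25]×[0,42]: [(0, 0) (25, 0) (25, 42) (0, 42)]
2. ⊥bis P3·P0 via (10.46,6.47): [(4.4621, 0) (25, 0) (25, 22.1544)]  |A|=227.5024
3. ⊥bis P3·P1 via (10.99,14.425): [(20.9372, 17.7718) (4.4621, 0) (25, 0) (25, 19.1388)]  |A|=221.3765
4. ⊥bis P3·P2 via (17.575,4.22): [(13.1925, 9.4176) (4.4621, 0) (21.1332, 0)]  |A|=78.5009
5. ⊥bis P3·P4 via (15.61,8.905): [(13.4954, 9.0584) (12.8996, 9.1016) (4.4621, 0) (21.1332, 0)]  |A|=78.4005
6. ⊥bis P3·P5 via (10.49,10.285): [(13.4954, 9.0584) (12.8996, 9.1016) (4.4621, 0) (21.1332, 0)]  |A|=78.4005
7. ⊥bis P3·P6 via (16.81,6.485): [(15.1046, 7.1498) (12.1559, 8.2994) (4.4621, 0) (21.1332, 0)]  |A|=76.2565
8. ⊥bis P3·P7 via (15.68,10.165): [(15.1046, 7.1498) (12.1559, 8.2994) (4.4621, 0) (21.1332, 0)]  |A|=76.2565
9. ⊥bis P3·P8 via (12.575,6.37): [(15.1046, 7.1498) (14.3536, 7.4426) (7.568, 3.3504) (4.4621, 0) (21.1332, 0)]  |A|=68.853
10. canonical 5-gon: [(15.1046, 7.1498) (14.3536, 7.4426) (7.568, 3.3504) (4.4621, 0) (21.1332, 0)]
11. shoelace: 68.853

Area of P3's cell: 68.8530 (5 vertices)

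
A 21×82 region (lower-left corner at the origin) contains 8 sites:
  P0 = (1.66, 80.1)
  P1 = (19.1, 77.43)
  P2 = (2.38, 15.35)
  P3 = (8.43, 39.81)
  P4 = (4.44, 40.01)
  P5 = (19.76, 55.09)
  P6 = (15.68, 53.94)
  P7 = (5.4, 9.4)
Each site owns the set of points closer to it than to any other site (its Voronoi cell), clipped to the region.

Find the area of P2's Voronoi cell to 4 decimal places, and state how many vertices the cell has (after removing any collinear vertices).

Area of P2's cell: 219.6192 (5 vertices)

1. box [0,21]×[0,82]: [(0, 0) (21, 0) (21, 82) (0, 82)]
2. ⊥bis P2·P0 via (2.02,47.725): [(0, 47.7025) (0, 0) (21, 0) (21, 47.9361)]  |A|=1004.2052
3. ⊥bis P2·P1 via (10.74,46.39): [(5.634, 47.7652) (0, 47.7025) (0, 0) (21, 0) (21, 43.6267)]  |A|=971.0963
4. ⊥bis P2·P3 via (5.405,27.58): [(0, 28.9169) (0, 0) (21, 0) (21, 23.7227)]  |A|=552.7156
5. ⊥bis P2·P4 via (3.41,27.68): [(5.8119, 27.4794) (0, 27.9649) (0, 0) (21, 0) (21, 23.7227)]  |A|=549.949
6. ⊥bis P2·P5 via (11.07,35.22): [(5.8119, 27.4794) (0, 27.9649) (0, 0) (21, 0) (21, 23.7227)]  |A|=549.949
7. ⊥bis P2·P6 via (9.03,34.645): [(5.8119, 27.4794) (0, 27.9649) (0, 0) (21, 0) (21, 23.7227)]  |A|=549.949
8. ⊥bis P2·P7 via (3.89,12.375): [(5.8119, 27.4794) (0, 27.9649) (0, 10.4006) (21, 21.0594) (21, 23.7227)]  |A|=219.6192
9. canonical 5-gon: [(5.8119, 27.4794) (0, 27.9649) (0, 10.4006) (21, 21.0594) (21, 23.7227)]
10. shoelace: 219.6192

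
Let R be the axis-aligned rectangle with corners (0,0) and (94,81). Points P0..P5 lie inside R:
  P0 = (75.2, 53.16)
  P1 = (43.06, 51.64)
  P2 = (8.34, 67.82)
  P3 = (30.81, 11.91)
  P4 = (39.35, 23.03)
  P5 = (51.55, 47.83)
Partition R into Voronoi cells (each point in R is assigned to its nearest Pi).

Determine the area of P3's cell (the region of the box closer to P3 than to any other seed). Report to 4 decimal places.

Area of P3's cell: 1218.2394

1. box [0,94]×[0,81]: [(0, 0) (94, 0) (94, 81) (0, 81)]
2. ⊥bis P3·P0 via (53.005,32.535): [(0, 0) (83.2386, 0) (7.9683, 81) (0, 81)]  |A|=3693.8768
3. ⊥bis P3·P1 via (36.935,31.775): [(0, 43.1632) (0, 0) (83.2386, 0) (60.4483, 24.5251)]  |A|=2325.2893
4. ⊥bis P3·P2 via (19.575,39.865): [(15.7208, 38.316) (0, 31.9979) (0, 0) (83.2386, 0) (60.4483, 24.5251)]  |A|=2237.5254
5. ⊥bis P3·P4 via (35.08,17.47): [(10.6105, 36.2622) (0, 31.9979) (0, 0) (57.8278, 0)]  |A|=1218.2394
6. ⊥bis P3·P5 via (41.18,29.87): [(10.6105, 36.2622) (0, 31.9979) (0, 0) (57.8278, 0)]  |A|=1218.2394
7. canonical 4-gon: [(10.6105, 36.2622) (0, 31.9979) (0, 0) (57.8278, 0)]
8. shoelace: 1218.2394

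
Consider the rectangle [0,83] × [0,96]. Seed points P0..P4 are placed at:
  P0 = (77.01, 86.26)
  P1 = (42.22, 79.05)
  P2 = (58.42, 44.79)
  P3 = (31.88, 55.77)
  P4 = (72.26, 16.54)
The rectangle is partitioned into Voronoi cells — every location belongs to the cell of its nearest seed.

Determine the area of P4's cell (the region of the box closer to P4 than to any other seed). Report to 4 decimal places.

Area of P4's cell: 1483.4237

1. box [0,83]×[0,96]: [(0, 0) (83, 0) (83, 96) (0, 96)]
2. ⊥bis P4·P0 via (74.635,51.4): [(0, 56.4849) (0, 0) (83, 0) (83, 50.8301)]  |A|=4453.5705
3. ⊥bis P4·P1 via (57.24,47.795): [(65.9701, 51.9903) (0, 20.2876) (0, 0) (83, 0) (83, 50.8301)]  |A|=3259.602
4. ⊥bis P4·P2 via (65.34,30.665): [(2.7471, 0) (83, 0) (83, 39.3168)]  |A|=1577.6458
5. ⊥bis P4·P3 via (52.07,36.155): [(29.8396, 13.273) (16.9447, 0) (83, 0) (83, 39.3168)]  |A|=1483.4237
6. canonical 4-gon: [(29.8396, 13.273) (16.9447, 0) (83, 0) (83, 39.3168)]
7. shoelace: 1483.4237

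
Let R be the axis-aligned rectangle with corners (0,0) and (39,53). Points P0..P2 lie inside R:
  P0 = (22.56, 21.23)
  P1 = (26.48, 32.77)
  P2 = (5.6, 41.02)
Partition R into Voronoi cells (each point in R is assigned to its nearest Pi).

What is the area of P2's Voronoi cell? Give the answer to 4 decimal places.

1. box [0,39]×[0,53]: [(0, 0) (39, 0) (39, 53) (0, 53)]
2. ⊥bis P2·P0 via (14.08,31.125): [(0, 19.0585) (39, 52.4814) (39, 53) (0, 53)]  |A|=671.9727
3. ⊥bis P2·P1 via (16.04,36.895): [(0, 19.0585) (13.5965, 30.7106) (22.4033, 53) (0, 53)]  |A|=480.4206
4. canonical 4-gon: [(0, 19.0585) (13.5965, 30.7106) (22.4033, 53) (0, 53)]
5. shoelace: 480.4206

Area of P2's cell: 480.4206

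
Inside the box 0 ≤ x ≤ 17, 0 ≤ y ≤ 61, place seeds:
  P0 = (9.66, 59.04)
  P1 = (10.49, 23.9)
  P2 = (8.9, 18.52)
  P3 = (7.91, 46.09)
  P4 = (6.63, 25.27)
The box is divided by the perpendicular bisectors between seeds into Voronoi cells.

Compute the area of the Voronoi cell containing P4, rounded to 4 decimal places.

Area of P4's cell: 149.4969

1. box [0,17]×[0,61]: [(0, 0) (17, 0) (17, 61) (0, 61)]
2. ⊥bis P4·P0 via (8.145,42.155): [(0, 42.8858) (0, 0) (17, 0) (17, 41.3605)]  |A|=716.0935
3. ⊥bis P4·P1 via (8.56,24.585): [(14.5907, 41.5767) (0, 42.8858) (0, 0.467)]  |A|=309.4601
4. ⊥bis P4·P2 via (7.765,21.895): [(7.5836, 21.834) (14.5907, 41.5767) (0, 42.8858) (0, 19.2837)]  |A|=238.1112
5. ⊥bis P4·P3 via (7.27,35.68): [(7.5836, 21.834) (12.3862, 35.3655) (0, 36.127) (0, 19.2837)]  |A|=149.4969
6. canonical 4-gon: [(7.5836, 21.834) (12.3862, 35.3655) (0, 36.127) (0, 19.2837)]
7. shoelace: 149.4969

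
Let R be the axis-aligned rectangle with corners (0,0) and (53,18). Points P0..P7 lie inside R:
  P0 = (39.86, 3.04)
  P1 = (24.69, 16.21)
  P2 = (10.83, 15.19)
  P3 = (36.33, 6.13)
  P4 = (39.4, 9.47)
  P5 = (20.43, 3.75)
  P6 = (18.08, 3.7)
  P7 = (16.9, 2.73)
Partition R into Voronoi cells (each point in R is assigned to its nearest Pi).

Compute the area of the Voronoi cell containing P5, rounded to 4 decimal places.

Area of P5's cell: 88.5407

1. box [0,53]×[0,18]: [(0, 0) (53, 0) (53, 18) (0, 18)]
2. ⊥bis P5·P0 via (30.145,3.395): [(0, 0) (30.0209, 0) (30.6787, 18) (0, 18)]  |A|=546.2967
3. ⊥bis P5·P1 via (22.56,9.98): [(0, 17.6931) (0, 0) (30.0209, 0) (30.2891, 7.3375)]  |A|=378.0932
4. ⊥bis P5·P2 via (15.63,9.47): [(18.0679, 11.5158) (4.3449, 0) (30.0209, 0) (30.2891, 7.3375)]  |A|=193.2365
5. ⊥bis P5·P3 via (28.38,4.94): [(27.8988, 8.1547) (18.0679, 11.5158) (4.3449, 0) (29.1194, 0)]  |A|=180.682
6. ⊥bis P5·P4 via (29.915,6.61): [(27.8988, 8.1547) (18.0679, 11.5158) (4.3449, 0) (29.1194, 0)]  |A|=180.682
7. ⊥bis P5·P6 via (19.255,3.725): [(27.8988, 8.1547) (19.0967, 11.1641) (19.3343, 0) (29.1194, 0)]  |A|=88.6738
8. ⊥bis P5·P7 via (18.665,3.24): [(27.8988, 8.1547) (19.0967, 11.1641) (19.313, 0.9973) (19.6012, 0) (29.1194, 0)]  |A|=88.5407
9. canonical 5-gon: [(27.8988, 8.1547) (19.0967, 11.1641) (19.313, 0.9973) (19.6012, 0) (29.1194, 0)]
10. shoelace: 88.5407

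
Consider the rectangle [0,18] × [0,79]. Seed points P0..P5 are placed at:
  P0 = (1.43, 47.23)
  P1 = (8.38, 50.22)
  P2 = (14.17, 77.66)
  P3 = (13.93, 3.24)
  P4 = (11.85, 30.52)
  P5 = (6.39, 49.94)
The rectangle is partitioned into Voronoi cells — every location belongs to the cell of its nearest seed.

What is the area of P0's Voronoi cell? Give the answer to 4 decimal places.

Area of P0's cell: 89.9181

1. box [0,18]×[0,79]: [(0, 0) (18, 0) (18, 79) (0, 79)]
2. ⊥bis P0·P1 via (4.905,48.725): [(0, 60.1263) (0, 0) (18, 0) (18, 18.2868)]  |A|=705.7174
3. ⊥bis P0·P2 via (7.8,62.445): [(0, 60.1263) (0, 0) (18, 0) (18, 18.2868)]  |A|=705.7174
4. ⊥bis P0·P3 via (7.68,25.235): [(14.2122, 27.0912) (0, 60.1263) (0, 23.0527)]  |A|=263.4488
5. ⊥bis P0·P4 via (6.64,38.875): [(8.6133, 40.1055) (0, 60.1263) (0, 34.7344)]  |A|=109.3531
6. ⊥bis P0·P5 via (3.91,48.585): [(8.5608, 40.0728) (0, 55.7413) (0, 34.7344)]  |A|=89.9181
7. canonical 3-gon: [(8.5608, 40.0728) (0, 55.7413) (0, 34.7344)]
8. shoelace: 89.9181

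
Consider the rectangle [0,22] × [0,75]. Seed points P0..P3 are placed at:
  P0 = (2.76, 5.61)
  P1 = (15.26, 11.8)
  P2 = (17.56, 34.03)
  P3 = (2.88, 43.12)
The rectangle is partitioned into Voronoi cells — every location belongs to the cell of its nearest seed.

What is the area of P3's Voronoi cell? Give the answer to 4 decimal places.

1. box [0,22]×[0,75]: [(0, 0) (22, 0) (22, 75) (0, 75)]
2. ⊥bis P3·P0 via (2.82,24.365): [(0, 24.374) (22, 24.3036) (22, 75) (0, 75)]  |A|=1114.5457
3. ⊥bis P3·P1 via (9.07,27.46): [(0, 24.374) (1.2527, 24.37) (22, 32.5709) (22, 75) (0, 75)]  |A|=1028.784
4. ⊥bis P3·P2 via (10.22,38.575): [(0, 24.374) (1.2527, 24.37) (1.4797, 24.4597) (22, 57.5992) (22, 75) (0, 75)]  |A|=771.9894
5. canonical 6-gon: [(0, 24.374) (1.2527, 24.37) (1.4797, 24.4597) (22, 57.5992) (22, 75) (0, 75)]
6. shoelace: 771.9894

Area of P3's cell: 771.9894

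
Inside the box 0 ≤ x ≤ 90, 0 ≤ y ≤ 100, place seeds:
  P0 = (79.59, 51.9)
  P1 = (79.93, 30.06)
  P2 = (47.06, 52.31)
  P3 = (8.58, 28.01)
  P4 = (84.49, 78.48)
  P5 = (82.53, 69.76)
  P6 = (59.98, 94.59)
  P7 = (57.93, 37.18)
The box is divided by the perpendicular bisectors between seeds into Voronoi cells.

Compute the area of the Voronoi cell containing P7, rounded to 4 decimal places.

1. box [0,90]×[0,100]: [(0, 0) (90, 0) (90, 100) (0, 100)]
2. ⊥bis P7·P0 via (68.76,44.54): [(0, 0) (90, 0) (90, 13.286) (31.0697, 100) (0, 100)]  |A|=6444.9613
3. ⊥bis P7·P1 via (68.93,33.62): [(0, 0) (58.0493, 0) (71.2692, 40.8478) (31.0697, 100) (0, 100)]  |A|=5667.975
4. ⊥bis P7·P2 via (52.495,44.745): [(0, 7.0305) (0, 0) (58.0493, 0) (71.2692, 40.8478) (63.3304, 52.5296)]  |A|=1986.6318
5. ⊥bis P7·P3 via (33.255,32.595): [(33.5292, 31.1192) (39.3117, 0) (58.0493, 0) (71.2692, 40.8478) (63.3304, 52.5296)]  |A|=1257.0944
6. ⊥bis P7·P4 via (71.21,57.83): [(33.5292, 31.1192) (39.3117, 0) (58.0493, 0) (71.2692, 40.8478) (63.3304, 52.5296)]  |A|=1257.0944
7. ⊥bis P7·P5 via (70.23,53.47): [(33.5292, 31.1192) (39.3117, 0) (58.0493, 0) (71.2692, 40.8478) (63.3304, 52.5296)]  |A|=1257.0944
8. ⊥bis P7·P6 via (58.955,65.885): [(33.5292, 31.1192) (39.3117, 0) (58.0493, 0) (71.2692, 40.8478) (63.3304, 52.5296)]  |A|=1257.0944
9. canonical 5-gon: [(33.5292, 31.1192) (39.3117, 0) (58.0493, 0) (71.2692, 40.8478) (63.3304, 52.5296)]
10. shoelace: 1257.0944

Area of P7's cell: 1257.0944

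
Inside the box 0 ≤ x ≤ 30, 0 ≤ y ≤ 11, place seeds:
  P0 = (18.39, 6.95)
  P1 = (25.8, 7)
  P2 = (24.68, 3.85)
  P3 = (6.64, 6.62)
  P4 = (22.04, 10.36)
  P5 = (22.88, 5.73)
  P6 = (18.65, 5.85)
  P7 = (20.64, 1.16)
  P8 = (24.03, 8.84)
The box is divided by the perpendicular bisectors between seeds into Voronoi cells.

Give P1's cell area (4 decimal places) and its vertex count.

Area of P1's cell: 28.6327 (5 vertices)

1. box [0,30]×[0,11]: [(0, 0) (30, 0) (30, 11) (0, 11)]
2. ⊥bis P1·P0 via (22.095,6.975): [(22.1421, 0) (30, 0) (30, 11) (22.0678, 11)]  |A|=86.8455
3. ⊥bis P1·P2 via (25.24,5.425): [(22.0979, 6.5422) (30, 3.7326) (30, 11) (22.0678, 11)]  |A|=46.394
4. ⊥bis P1·P3 via (16.22,6.81): [(22.0979, 6.5422) (30, 3.7326) (30, 11) (22.0678, 11)]  |A|=46.394
5. ⊥bis P1·P4 via (23.92,8.68): [(22.0973, 6.6403) (22.0979, 6.5422) (30, 3.7326) (30, 11) (25.9932, 11)]  |A|=37.8373
6. ⊥bis P1·P5 via (24.34,6.365): [(23.5253, 8.2383) (24.659, 5.6316) (30, 3.7326) (30, 11) (25.9932, 11)]  |A|=34.945
7. ⊥bis P1·P6 via (22.225,6.425): [(23.5253, 8.2383) (24.659, 5.6316) (30, 3.7326) (30, 11) (25.9932, 11)]  |A|=34.945
8. ⊥bis P1·P7 via (23.22,4.08): [(23.5253, 8.2383) (24.659, 5.6316) (30, 3.7326) (30, 11) (25.9932, 11)]  |A|=34.945
9. ⊥bis P1·P8 via (24.915,7.92): [(24.0328, 7.0713) (24.659, 5.6316) (30, 3.7326) (30, 11) (28.1168, 11)]  |A|=28.6327
10. canonical 5-gon: [(24.0328, 7.0713) (24.659, 5.6316) (30, 3.7326) (30, 11) (28.1168, 11)]
11. shoelace: 28.6327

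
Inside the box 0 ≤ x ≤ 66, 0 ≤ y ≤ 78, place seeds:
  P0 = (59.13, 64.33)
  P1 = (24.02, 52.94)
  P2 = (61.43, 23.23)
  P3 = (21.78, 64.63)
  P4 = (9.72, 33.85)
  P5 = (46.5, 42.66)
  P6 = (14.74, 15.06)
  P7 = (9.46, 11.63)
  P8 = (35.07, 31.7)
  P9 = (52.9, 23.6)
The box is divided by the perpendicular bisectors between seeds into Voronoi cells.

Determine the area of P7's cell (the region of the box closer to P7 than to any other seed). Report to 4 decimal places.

Area of P7's cell: 304.7914

1. box [0,66]×[0,78]: [(0, 0) (66, 0) (66, 78) (0, 78)]
2. ⊥bis P7·P0 via (34.295,37.98): [(0, 70.3032) (0, 0) (66, 0) (66, 8.0979)]  |A|=2587.2359
3. ⊥bis P7·P1 via (16.74,32.285): [(54.433, 18.9998) (0, 38.1851) (0, 0) (66, 0) (66, 8.0979)]  |A|=1713.0944
4. ⊥bis P7·P2 via (35.445,17.43): [(33.4433, 26.3978) (0, 38.1851) (0, 0) (39.3355, 0)]  |A|=1157.7039
5. ⊥bis P7·P3 via (15.62,38.13): [(33.4433, 26.3978) (0, 38.1851) (0, 0) (39.3355, 0)]  |A|=1157.7039
6. ⊥bis P7·P4 via (9.59,22.74): [(34.3244, 22.4506) (0, 22.8522) (0, 0) (39.3355, 0)]  |A|=833.7461
7. ⊥bis P7·P5 via (27.98,27.145): [(35.2003, 18.5262) (31.8888, 22.4791) (0, 22.8522) (0, 0) (39.3355, 0)]  |A|=828.9797
8. ⊥bis P7·P6 via (12.1,13.345): [(5.9693, 22.7824) (0, 22.8522) (0, 0) (20.7692, 0)]  |A|=304.7914
9. ⊥bis P7·P8 via (22.265,21.665): [(5.9693, 22.7824) (0, 22.8522) (0, 0) (20.7692, 0)]  |A|=304.7914
10. ⊥bis P7·P9 via (31.18,17.615): [(5.9693, 22.7824) (0, 22.8522) (0, 0) (20.7692, 0)]  |A|=304.7914
11. canonical 4-gon: [(5.9693, 22.7824) (0, 22.8522) (0, 0) (20.7692, 0)]
12. shoelace: 304.7914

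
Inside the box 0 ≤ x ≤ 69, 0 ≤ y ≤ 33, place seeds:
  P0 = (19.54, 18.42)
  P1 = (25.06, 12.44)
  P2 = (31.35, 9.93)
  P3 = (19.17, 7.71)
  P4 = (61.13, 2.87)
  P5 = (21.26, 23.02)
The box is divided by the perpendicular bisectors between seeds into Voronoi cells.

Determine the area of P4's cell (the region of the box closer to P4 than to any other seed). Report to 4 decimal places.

Area of P4's cell: 672.0639

1. box [0,69]×[0,33]: [(0, 0) (69, 0) (69, 33) (0, 33)]
2. ⊥bis P4·P0 via (40.335,10.645): [(36.355, 0) (69, 0) (69, 33) (48.6933, 33)]  |A|=873.7042
3. ⊥bis P4·P1 via (43.095,7.655): [(41.064, 0) (69, 0) (69, 33) (49.8195, 33)]  |A|=777.4228
4. ⊥bis P4·P2 via (46.24,6.4): [(44.7227, 0) (69, 0) (69, 33) (52.5461, 33)]  |A|=672.0639
5. ⊥bis P4·P3 via (40.15,5.29): [(44.7227, 0) (69, 0) (69, 33) (52.5461, 33)]  |A|=672.0639
6. ⊥bis P4·P5 via (41.195,12.945): [(44.7227, 0) (69, 0) (69, 33) (52.5461, 33)]  |A|=672.0639
7. canonical 4-gon: [(44.7227, 0) (69, 0) (69, 33) (52.5461, 33)]
8. shoelace: 672.0639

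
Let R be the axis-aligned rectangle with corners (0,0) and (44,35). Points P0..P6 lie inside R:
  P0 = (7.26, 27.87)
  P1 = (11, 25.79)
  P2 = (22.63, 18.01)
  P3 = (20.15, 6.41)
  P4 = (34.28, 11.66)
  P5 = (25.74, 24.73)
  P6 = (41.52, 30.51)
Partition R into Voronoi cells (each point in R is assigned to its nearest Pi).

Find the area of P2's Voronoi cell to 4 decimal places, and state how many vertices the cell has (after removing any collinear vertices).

1. box [0,44]×[0,35]: [(0, 0) (44, 0) (44, 35) (0, 35)]
2. ⊥bis P2·P0 via (14.945,22.94): [(0.2288, 0) (44, 0) (44, 35) (22.6816, 35)]  |A|=1139.0684
3. ⊥bis P2·P1 via (16.815,21.9): [(2.1648, 0) (44, 0) (44, 35) (25.5784, 35)]  |A|=1054.4948
4. ⊥bis P2·P3 via (21.39,12.21): [(11.7163, 14.2782) (44, 7.3761) (44, 35) (25.5784, 35)]  |A|=636.7651
5. ⊥bis P2·P4 via (28.455,14.835): [(11.7163, 14.2782) (26.4362, 11.1312) (39.4462, 35) (25.5784, 35)]  |A|=339.8281
6. ⊥bis P2·P5 via (24.185,21.37): [(18.2866, 24.0998) (11.7163, 14.2782) (26.4362, 11.1312) (30.4393, 18.4755)]  |A|=138.5092
7. ⊥bis P2·P6 via (32.075,24.26): [(18.2866, 24.0998) (11.7163, 14.2782) (26.4362, 11.1312) (30.4393, 18.4755)]  |A|=138.5092
8. canonical 4-gon: [(18.2866, 24.0998) (11.7163, 14.2782) (26.4362, 11.1312) (30.4393, 18.4755)]
9. shoelace: 138.5092

Area of P2's cell: 138.5092 (4 vertices)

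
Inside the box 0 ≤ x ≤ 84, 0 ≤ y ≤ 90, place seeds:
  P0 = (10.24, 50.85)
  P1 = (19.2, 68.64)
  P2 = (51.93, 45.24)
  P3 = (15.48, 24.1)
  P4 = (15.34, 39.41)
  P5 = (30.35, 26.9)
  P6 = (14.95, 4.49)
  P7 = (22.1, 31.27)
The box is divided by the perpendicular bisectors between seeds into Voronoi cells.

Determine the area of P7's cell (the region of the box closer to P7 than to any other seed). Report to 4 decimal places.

Area of P7's cell: 173.9945

1. box [0,84]×[0,90]: [(0, 0) (84, 0) (84, 90) (0, 90)]
2. ⊥bis P7·P0 via (16.17,41.06): [(0, 31.2655) (0, 0) (84, 0) (84, 82.146)]  |A|=4763.2831
3. ⊥bis P7·P1 via (20.65,49.955): [(32.3545, 50.8633) (0, 31.2655) (0, 0) (84, 0) (84, 54.8711)]  |A|=4058.971
4. ⊥bis P7·P2 via (37.015,38.255): [(31.3852, 50.2762) (0, 31.2655) (0, 0) (54.9306, 0)]  |A|=1871.4879
5. ⊥bis P7·P3 via (18.79,27.685): [(31.3852, 50.2762) (9.0046, 36.7198) (48.7751, 0) (54.9306, 0)]  |A|=835.2156
6. ⊥bis P7·P4 via (18.72,35.34): [(32.8749, 47.0952) (14.3919, 31.7457) (48.7751, 0) (54.9306, 0)]  |A|=702.2075
7. ⊥bis P7·P5 via (26.225,29.085): [(34.2311, 44.1995) (32.8749, 47.0952) (14.3919, 31.7457) (23.2851, 23.5348)]  |A|=173.9945
8. ⊥bis P7·P6 via (18.525,17.88): [(34.2311, 44.1995) (32.8749, 47.0952) (14.3919, 31.7457) (23.2851, 23.5348)]  |A|=173.9945
9. canonical 4-gon: [(34.2311, 44.1995) (32.8749, 47.0952) (14.3919, 31.7457) (23.2851, 23.5348)]
10. shoelace: 173.9945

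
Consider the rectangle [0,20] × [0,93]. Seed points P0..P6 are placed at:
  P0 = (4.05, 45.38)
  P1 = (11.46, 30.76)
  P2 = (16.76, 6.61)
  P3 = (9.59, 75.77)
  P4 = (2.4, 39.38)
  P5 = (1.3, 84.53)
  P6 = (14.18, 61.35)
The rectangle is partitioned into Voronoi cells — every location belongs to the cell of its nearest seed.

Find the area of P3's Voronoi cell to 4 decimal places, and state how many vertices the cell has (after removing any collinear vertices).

Area of P3's cell: 329.5613 (5 vertices)

1. box [0,20]×[0,93]: [(0, 0) (20, 0) (20, 93) (0, 93)]
2. ⊥bis P3·P0 via (6.82,60.575): [(0, 61.8183) (20, 58.1723) (20, 93) (0, 93)]  |A|=660.0941
3. ⊥bis P3·P1 via (10.525,53.265): [(0, 61.8183) (20, 58.1723) (20, 93) (0, 93)]  |A|=660.0941
4. ⊥bis P3·P2 via (13.175,41.19): [(0, 61.8183) (20, 58.1723) (20, 93) (0, 93)]  |A|=660.0941
5. ⊥bis P3·P4 via (5.995,57.575): [(0, 61.8183) (20, 58.1723) (20, 93) (0, 93)]  |A|=660.0941
6. ⊥bis P3·P5 via (5.445,80.15): [(0, 74.9971) (0, 61.8183) (20, 58.1723) (20, 93) (19.0235, 93)]  |A|=488.8551
7. ⊥bis P3·P6 via (11.885,68.56): [(0, 74.9971) (0, 64.7769) (20, 71.1431) (20, 93) (19.0235, 93)]  |A|=329.5613
8. canonical 5-gon: [(0, 74.9971) (0, 64.7769) (20, 71.1431) (20, 93) (19.0235, 93)]
9. shoelace: 329.5613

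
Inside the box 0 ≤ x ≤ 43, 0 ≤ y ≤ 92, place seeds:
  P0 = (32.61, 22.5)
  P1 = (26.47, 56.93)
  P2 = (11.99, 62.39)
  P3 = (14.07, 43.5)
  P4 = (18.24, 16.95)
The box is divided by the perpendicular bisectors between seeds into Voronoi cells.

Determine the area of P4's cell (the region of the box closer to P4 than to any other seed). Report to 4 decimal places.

1. box [0,43]×[0,92]: [(0, 0) (43, 0) (43, 92) (0, 92)]
2. ⊥bis P4·P0 via (25.425,19.725): [(0, 85.5551) (0, 0) (33.0432, 0)]  |A|=1413.5084
3. ⊥bis P4·P1 via (22.355,36.94): [(18.4671, 37.7403) (0, 41.5418) (0, 0) (33.0432, 0)]  |A|=1007.1096
4. ⊥bis P4·P2 via (15.115,39.67): [(18.4671, 37.7403) (11.5051, 39.1735) (0, 37.591) (0, 0) (33.0432, 0)]  |A|=984.3823
5. ⊥bis P4·P3 via (16.155,30.225): [(21.0714, 30.9972) (0, 27.6877) (0, 0) (33.0432, 0)]  |A|=803.8328
6. canonical 4-gon: [(21.0714, 30.9972) (0, 27.6877) (0, 0) (33.0432, 0)]
7. shoelace: 803.8328

Area of P4's cell: 803.8328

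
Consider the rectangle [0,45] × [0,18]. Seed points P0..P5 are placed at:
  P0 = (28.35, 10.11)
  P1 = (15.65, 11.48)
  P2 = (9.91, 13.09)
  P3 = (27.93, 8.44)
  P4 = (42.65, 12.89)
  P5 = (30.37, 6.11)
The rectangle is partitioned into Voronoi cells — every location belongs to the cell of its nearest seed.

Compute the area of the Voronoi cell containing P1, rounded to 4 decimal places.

1. box [0,45]×[0,18]: [(0, 0) (45, 0) (45, 18) (0, 18)]
2. ⊥bis P1·P0 via (22,10.795): [(0, 0) (20.8355, 0) (22.7772, 18) (0, 18)]  |A|=392.5146
3. ⊥bis P1·P2 via (12.78,12.285): [(9.3342, 0) (20.8355, 0) (22.7772, 18) (14.383, 18)]  |A|=179.0598
4. ⊥bis P1·P3 via (21.79,9.96): [(9.3342, 0) (19.3243, 0) (22.0025, 10.8186) (22.7772, 18) (14.383, 18)]  |A|=170.8855
5. ⊥bis P1·P4 via (29.15,12.185): [(9.3342, 0) (19.3243, 0) (22.0025, 10.8186) (22.7772, 18) (14.383, 18)]  |A|=170.8855
6. ⊥bis P1·P5 via (23.01,8.795): [(9.3342, 0) (19.3243, 0) (22.0025, 10.8186) (22.7772, 18) (14.383, 18)]  |A|=170.8855
7. canonical 5-gon: [(9.3342, 0) (19.3243, 0) (22.0025, 10.8186) (22.7772, 18) (14.383, 18)]
8. shoelace: 170.8855

Area of P1's cell: 170.8855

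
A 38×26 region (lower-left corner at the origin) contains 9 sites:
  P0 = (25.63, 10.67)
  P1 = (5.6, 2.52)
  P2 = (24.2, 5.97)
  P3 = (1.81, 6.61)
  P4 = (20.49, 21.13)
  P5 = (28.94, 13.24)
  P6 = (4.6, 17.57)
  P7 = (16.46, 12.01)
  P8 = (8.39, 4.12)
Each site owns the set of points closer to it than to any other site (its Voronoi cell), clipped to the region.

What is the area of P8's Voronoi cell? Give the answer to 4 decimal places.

1. box [0,38]×[0,26]: [(0, 0) (38, 0) (38, 26) (0, 26)]
2. ⊥bis P8·P0 via (17.01,7.395): [(0, 0) (19.8196, 0) (9.9414, 26) (0, 26)]  |A|=386.8927
3. ⊥bis P8·P1 via (6.995,3.32): [(0, 15.5175) (8.8989, 0) (19.8196, 0) (9.9414, 26) (0, 26)]  |A|=317.8479
4. ⊥bis P8·P2 via (16.295,5.045): [(0, 15.5175) (8.8989, 0) (16.8853, 0) (15.5794, 11.1604) (9.9414, 26) (0, 26)]  |A|=301.4742
5. ⊥bis P8·P3 via (5.1,5.365): [(5.3871, 6.1237) (8.8989, 0) (16.8853, 0) (15.5794, 11.1604) (11.428, 22.0872)]  |A|=150.7561
6. ⊥bis P8·P4 via (14.44,12.625): [(9.2456, 16.32) (5.3871, 6.1237) (8.8989, 0) (16.8853, 0) (15.5794, 11.1604) (15.2389, 12.0567)]  |A|=128.8219
7. ⊥bis P8·P5 via (18.665,8.68): [(9.2456, 16.32) (5.3871, 6.1237) (8.8989, 0) (16.8853, 0) (15.5794, 11.1604) (15.2389, 12.0567)]  |A|=128.8219
8. ⊥bis P8·P6 via (6.495,10.845): [(13.978, 12.9536) (7.2548, 11.0591) (5.3871, 6.1237) (8.8989, 0) (16.8853, 0) (15.5794, 11.1604) (15.2389, 12.0567)]  |A|=113.0224
9. ⊥bis P8·P7 via (12.425,8.065): [(9.0132, 11.5546) (7.2548, 11.0591) (5.3871, 6.1237) (8.8989, 0) (16.8853, 0) (16.4197, 3.9791)]  |A|=83.6273
10. canonical 6-gon: [(9.0132, 11.5546) (7.2548, 11.0591) (5.3871, 6.1237) (8.8989, 0) (16.8853, 0) (16.4197, 3.9791)]
11. shoelace: 83.6273

Area of P8's cell: 83.6273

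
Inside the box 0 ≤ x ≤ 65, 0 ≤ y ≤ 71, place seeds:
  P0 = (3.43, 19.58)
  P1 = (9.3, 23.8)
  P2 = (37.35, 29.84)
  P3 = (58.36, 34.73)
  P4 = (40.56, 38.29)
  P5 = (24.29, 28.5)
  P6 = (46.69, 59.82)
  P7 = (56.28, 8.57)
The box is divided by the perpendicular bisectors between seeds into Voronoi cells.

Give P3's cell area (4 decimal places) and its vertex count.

Area of P3's cell: 427.9941 (5 vertices)

1. box [0,65]×[0,71]: [(0, 0) (65, 0) (65, 71) (0, 71)]
2. ⊥bis P3·P0 via (30.895,27.155): [(38.3845, 0) (65, 0) (65, 71) (18.8023, 71)]  |A|=2584.8684
3. ⊥bis P3·P1 via (33.83,29.265): [(40.3499, 0) (65, 0) (65, 71) (24.5319, 71)]  |A|=2311.6951
4. ⊥bis P3·P2 via (47.855,32.285): [(55.3692, 0) (65, 0) (65, 71) (38.8442, 71)]  |A|=1270.4228
5. ⊥bis P3·P4 via (49.46,36.51): [(48.2638, 30.5288) (55.3692, 0) (65, 0) (65, 71) (56.358, 71)]  |A|=916.0209
6. ⊥bis P3·P5 via (41.325,31.615): [(48.2638, 30.5288) (55.3692, 0) (65, 0) (65, 71) (56.358, 71)]  |A|=916.0209
7. ⊥bis P3·P6 via (52.525,47.275): [(51.5195, 46.8073) (48.2638, 30.5288) (55.3692, 0) (65, 0) (65, 53.0774)]  |A|=690.6813
8. ⊥bis P3·P7 via (57.32,21.65): [(51.5195, 46.8073) (48.2638, 30.5288) (50.1985, 22.2162) (65, 21.0394) (65, 53.0774)]  |A|=427.9941
9. canonical 5-gon: [(51.5195, 46.8073) (48.2638, 30.5288) (50.1985, 22.2162) (65, 21.0394) (65, 53.0774)]
10. shoelace: 427.9941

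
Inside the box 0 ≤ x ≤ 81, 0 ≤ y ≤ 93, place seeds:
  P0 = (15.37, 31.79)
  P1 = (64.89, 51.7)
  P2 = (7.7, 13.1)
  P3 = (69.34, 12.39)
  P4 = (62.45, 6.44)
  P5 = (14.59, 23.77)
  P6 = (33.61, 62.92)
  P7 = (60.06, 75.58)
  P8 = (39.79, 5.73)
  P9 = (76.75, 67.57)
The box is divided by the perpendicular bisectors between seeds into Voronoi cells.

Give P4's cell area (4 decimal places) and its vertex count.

Area of P4's cell: 309.9864 (3 vertices)

1. box [0,81]×[0,93]: [(0, 0) (81, 0) (81, 93) (0, 93)]
2. ⊥bis P4·P0 via (38.91,19.115): [(28.6176, 0) (81, 0) (81, 93) (78.693, 93)]  |A|=2543.0551
3. ⊥bis P4·P1 via (63.67,29.07): [(44.8175, 30.0864) (28.6176, 0) (81, 0) (81, 28.1357)]  |A|=1297.0083
4. ⊥bis P4·P2 via (35.075,9.77): [(44.8175, 30.0864) (35.4243, 12.6413) (33.8865, 0) (81, 0) (81, 28.1357)]  |A|=1263.7052
5. ⊥bis P4·P3 via (65.895,9.415): [(48.2014, 29.9039) (44.8175, 30.0864) (35.4243, 12.6413) (33.8865, 0) (74.0255, 0)]  |A|=698.0163
6. ⊥bis P4·P5 via (38.52,15.105): [(48.2014, 29.9039) (44.8175, 30.0864) (42.1527, 25.1373) (34.3095, 3.4769) (33.8865, 0) (74.0255, 0)]  |A|=674.1506
7. ⊥bis P4·P6 via (48.03,34.68): [(48.2014, 29.9039) (44.8175, 30.0864) (42.1527, 25.1373) (34.3095, 3.4769) (33.8865, 0) (74.0255, 0)]  |A|=674.1506
8. ⊥bis P4·P7 via (61.255,41.01): [(48.2014, 29.9039) (44.8175, 30.0864) (42.1527, 25.1373) (34.3095, 3.4769) (33.8865, 0) (74.0255, 0)]  |A|=674.1506
9. ⊥bis P4·P8 via (51.12,6.085): [(50.4555, 27.2937) (51.3107, 0) (74.0255, 0)]  |A|=309.9864
10. ⊥bis P4·P9 via (69.6,37.005): [(50.4555, 27.2937) (51.3107, 0) (74.0255, 0)]  |A|=309.9864
11. canonical 3-gon: [(50.4555, 27.2937) (51.3107, 0) (74.0255, 0)]
12. shoelace: 309.9864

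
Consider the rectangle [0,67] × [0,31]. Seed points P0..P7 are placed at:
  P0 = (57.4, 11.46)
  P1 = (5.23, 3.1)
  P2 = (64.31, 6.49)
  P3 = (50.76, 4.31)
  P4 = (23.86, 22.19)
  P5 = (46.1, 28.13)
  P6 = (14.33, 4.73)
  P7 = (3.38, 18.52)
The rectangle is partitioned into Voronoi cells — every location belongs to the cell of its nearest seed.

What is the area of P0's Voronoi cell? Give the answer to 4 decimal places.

Area of P0's cell: 264.1090

1. box [0,67]×[0,31]: [(0, 0) (67, 0) (67, 31) (0, 31)]
2. ⊥bis P0·P1 via (31.315,7.28): [(32.4816, 0) (67, 0) (67, 31) (27.514, 31)]  |A|=1147.0687
3. ⊥bis P0·P2 via (60.855,8.975): [(32.4816, 0) (54.3998, 0) (67, 17.5187) (67, 31) (27.514, 31)]  |A|=1036.6991
4. ⊥bis P0·P3 via (54.08,7.885): [(57.6719, 4.5493) (67, 17.5187) (67, 31) (29.1896, 31)]  |A|=562.9329
5. ⊥bis P0·P4 via (40.63,16.825): [(41.5057, 19.5624) (57.6719, 4.5493) (67, 17.5187) (67, 31) (45.1648, 31)]  |A|=471.5735
6. ⊥bis P0·P5 via (51.75,19.795): [(45.6834, 15.6827) (57.6719, 4.5493) (67, 17.5187) (67, 30.1324)]  |A|=264.109
7. ⊥bis P0·P6 via (35.865,8.095): [(45.6834, 15.6827) (57.6719, 4.5493) (67, 17.5187) (67, 30.1324)]  |A|=264.109
8. ⊥bis P0·P7 via (30.39,14.99): [(45.6834, 15.6827) (57.6719, 4.5493) (67, 17.5187) (67, 30.1324)]  |A|=264.109
9. canonical 4-gon: [(45.6834, 15.6827) (57.6719, 4.5493) (67, 17.5187) (67, 30.1324)]
10. shoelace: 264.109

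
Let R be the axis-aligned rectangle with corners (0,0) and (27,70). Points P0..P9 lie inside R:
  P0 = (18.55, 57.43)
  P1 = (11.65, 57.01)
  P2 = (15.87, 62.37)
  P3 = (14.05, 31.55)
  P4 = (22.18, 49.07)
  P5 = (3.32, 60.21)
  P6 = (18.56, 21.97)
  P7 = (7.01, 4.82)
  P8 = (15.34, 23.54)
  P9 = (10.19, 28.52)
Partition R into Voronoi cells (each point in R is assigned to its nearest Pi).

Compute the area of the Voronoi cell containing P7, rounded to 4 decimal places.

1. box [0,27]×[0,70]: [(0, 0) (27, 0) (27, 70) (0, 70)]
2. ⊥bis P7·P0 via (12.78,31.125): [(0, 33.9283) (0, 0) (27, 0) (27, 28.0058)]  |A|=836.1108
3. ⊥bis P7·P1 via (9.33,30.915): [(16.7413, 30.2561) (0, 31.7445) (0, 0) (27, 0) (27, 28.0058)]  |A|=817.831
4. ⊥bis P7·P2 via (11.44,33.595): [(16.7413, 30.2561) (0, 31.7445) (0, 0) (27, 0) (27, 28.0058)]  |A|=817.831
5. ⊥bis P7·P3 via (10.53,18.185): [(0, 20.9583) (0, 0) (27, 0) (27, 13.8472)]  |A|=469.875
6. ⊥bis P7·P4 via (14.595,26.945): [(0, 20.9583) (0, 0) (27, 0) (27, 13.8472)]  |A|=469.875
7. ⊥bis P7·P5 via (5.165,32.515): [(0, 20.9583) (0, 0) (27, 0) (27, 13.8472)]  |A|=469.875
8. ⊥bis P7·P6 via (12.785,13.395): [(2.553, 20.2859) (0, 20.9583) (0, 0) (27, 0) (27, 3.8216)]  |A|=347.3272
9. ⊥bis P7·P8 via (11.175,14.18): [(12.4848, 13.5972) (0, 19.1526) (0, 0) (27, 0) (27, 3.8216)]  |A|=330.8561
10. ⊥bis P7·P9 via (8.6,16.67): [(12.4848, 13.5972) (4.2751, 17.2503) (0, 17.8239) (0, 0) (27, 0) (27, 3.8216)]  |A|=328.0159
11. canonical 6-gon: [(12.4848, 13.5972) (4.2751, 17.2503) (0, 17.8239) (0, 0) (27, 0) (27, 3.8216)]
12. shoelace: 328.0159

Area of P7's cell: 328.0159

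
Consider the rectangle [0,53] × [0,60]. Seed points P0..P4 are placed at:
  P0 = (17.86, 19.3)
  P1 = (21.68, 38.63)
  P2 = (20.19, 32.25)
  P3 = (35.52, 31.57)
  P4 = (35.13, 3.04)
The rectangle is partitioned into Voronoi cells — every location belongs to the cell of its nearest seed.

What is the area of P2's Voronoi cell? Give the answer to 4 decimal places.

1. box [0,53]×[0,60]: [(0, 0) (53, 0) (53, 60) (0, 60)]
2. ⊥bis P2·P0 via (19.025,25.775): [(0, 29.198) (53, 19.6621) (53, 60) (0, 60)]  |A|=1885.2059
3. ⊥bis P2·P1 via (20.935,35.44): [(0, 40.3292) (0, 29.198) (53, 19.6621) (53, 27.9515)]  |A|=514.6438
4. ⊥bis P2·P3 via (27.855,31.91): [(27.939, 33.8043) (0, 40.3292) (0, 29.198) (27.5151, 24.2474)]  |A|=288.025
5. ⊥bis P2·P4 via (27.66,17.645): [(27.939, 33.8043) (0, 40.3292) (0, 29.198) (27.5151, 24.2474)]  |A|=288.025
6. canonical 4-gon: [(27.939, 33.8043) (0, 40.3292) (0, 29.198) (27.5151, 24.2474)]
7. shoelace: 288.025

Area of P2's cell: 288.0250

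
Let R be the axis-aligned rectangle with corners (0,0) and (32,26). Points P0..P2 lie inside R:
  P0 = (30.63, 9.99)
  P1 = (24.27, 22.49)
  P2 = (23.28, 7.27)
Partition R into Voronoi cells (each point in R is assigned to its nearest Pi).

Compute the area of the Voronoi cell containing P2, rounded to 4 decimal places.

1. box [0,32]×[0,26]: [(0, 0) (32, 0) (32, 26) (0, 26)]
2. ⊥bis P2·P0 via (26.955,8.63): [(0, 0) (30.1487, 0) (20.5269, 26) (0, 26)]  |A|=658.7829
3. ⊥bis P2·P1 via (23.775,14.88): [(0, 16.4265) (0, 0) (30.1487, 0) (24.6635, 14.8222)]  |A|=426.0019
4. canonical 4-gon: [(0, 16.4265) (0, 0) (30.1487, 0) (24.6635, 14.8222)]
5. shoelace: 426.0019

Area of P2's cell: 426.0019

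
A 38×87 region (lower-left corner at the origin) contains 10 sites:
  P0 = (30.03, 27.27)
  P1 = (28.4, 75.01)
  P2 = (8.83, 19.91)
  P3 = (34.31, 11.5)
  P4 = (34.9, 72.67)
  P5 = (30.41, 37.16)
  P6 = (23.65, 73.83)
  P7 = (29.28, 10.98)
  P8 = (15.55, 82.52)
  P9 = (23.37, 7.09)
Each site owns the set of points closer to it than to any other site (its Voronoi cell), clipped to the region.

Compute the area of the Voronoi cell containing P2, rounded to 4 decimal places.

Area of P2's cell: 658.5293

1. box [0,38]×[0,87]: [(0, 0) (38, 0) (38, 87) (0, 87)]
2. ⊥bis P2·P0 via (19.43,23.59): [(0, 79.5568) (0, 0) (27.6197, 0)]  |A|=1098.6696
3. ⊥bis P2·P1 via (18.615,47.46): [(10.0921, 50.4871) (0, 54.0715) (0, 0) (27.6197, 0)]  |A|=970.0688
4. ⊥bis P2·P3 via (21.57,15.705): [(21.8612, 16.5872) (10.0921, 50.4871) (0, 54.0715) (0, 0) (16.3864, 0)]  |A|=876.9039
5. ⊥bis P2·P4 via (21.865,46.29): [(21.8612, 16.5872) (10.0921, 50.4871) (0, 54.0715) (0, 0) (16.3864, 0)]  |A|=876.9039
6. ⊥bis P2·P5 via (19.62,28.535): [(21.8612, 16.5872) (16.2493, 32.7518) (0, 53.0799) (0, 0) (16.3864, 0)]  |A|=790.3887
7. ⊥bis P2·P6 via (16.24,46.87): [(21.8612, 16.5872) (16.2493, 32.7518) (1.789, 50.8419) (0, 51.3336) (0, 0) (16.3864, 0)]  |A|=788.8267
8. ⊥bis P2·P7 via (19.055,15.445): [(20.8392, 19.5309) (16.2493, 32.7518) (1.789, 50.8419) (0, 51.3336) (0, 0) (12.3106, 0)]  |A|=732.4907
9. ⊥bis P2·P8 via (12.19,51.215): [(20.8392, 19.5309) (16.2493, 32.7518) (1.789, 50.8419) (0, 51.3336) (0, 0) (12.3106, 0)]  |A|=732.4907
10. ⊥bis P2·P9 via (16.1,13.5): [(20.2718, 18.2315) (20.8392, 19.5309) (16.2493, 32.7518) (1.789, 50.8419) (0, 51.3336) (0, 0) (4.197, 0)]  |A|=658.5293
11. canonical 7-gon: [(20.2718, 18.2315) (20.8392, 19.5309) (16.2493, 32.7518) (1.789, 50.8419) (0, 51.3336) (0, 0) (4.197, 0)]
12. shoelace: 658.5293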